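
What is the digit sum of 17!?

17! = 355687428096000
Sum of its 15 digits: 63.

63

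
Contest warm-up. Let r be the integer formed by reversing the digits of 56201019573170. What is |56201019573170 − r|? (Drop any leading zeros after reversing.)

Reverse of 56201019573170 is 7137591010265.
|56201019573170 − 7137591010265| = 49063428562905

49063428562905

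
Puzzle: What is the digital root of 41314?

4

4+1+3+1+4 = 13
1+3 = 4
(Equivalently, 41314 mod 9 = 4.)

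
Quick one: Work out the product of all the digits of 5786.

1680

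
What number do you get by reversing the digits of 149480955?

Reversing 149480955 gives 559084941.

559084941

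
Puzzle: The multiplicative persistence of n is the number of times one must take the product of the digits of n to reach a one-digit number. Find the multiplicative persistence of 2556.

2

2556 → 300 → 0 (2 steps)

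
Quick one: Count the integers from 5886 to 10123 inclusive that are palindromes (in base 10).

43

The integers in [5886, 10123] that are palindromes (in base 10): 5995, 6006, 6116, 6226, 6336, 6446, …, 10001, 10101.
43 qualify.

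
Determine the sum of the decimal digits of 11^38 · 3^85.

11^38 · 3^85 = 134347220935894516435550644222563692054628134950666078231672800307203297008714283
Sum of its 81 digits: 324.

324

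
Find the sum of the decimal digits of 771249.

7+7+1+2+4+9 = 30

30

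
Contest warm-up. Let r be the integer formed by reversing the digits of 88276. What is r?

Reversing 88276 gives 67288.

67288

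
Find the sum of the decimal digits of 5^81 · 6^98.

5^81 · 6^98 = 7505729155265132131290114800071056828401181902635008000000000000000000000000000000000000000000000000000000000000000000000000000000000
Sum of its 133 digits: 180.

180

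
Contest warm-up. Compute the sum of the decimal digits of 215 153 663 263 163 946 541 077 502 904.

2+1+5+1+5+3+6+6+3+2+6+3+1+6+3+9+4+6+5+4+1+0+7+7+5+0+2+9+0+4 = 116

116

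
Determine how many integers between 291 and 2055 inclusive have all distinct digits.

The integers in [291, 2055] that have all distinct digits: 291, 293, 294, 295, 296, 297, …, 2053, 2054.
1039 qualify.

1039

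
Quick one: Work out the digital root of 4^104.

7

The digital root of n equals n mod 9 (or 9 when 9 | n), so we need 4^104 mod 9.
4^104 ≡ 7 (mod 9), so the digital root is 7.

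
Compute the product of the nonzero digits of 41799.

4×1×7×9×9 = 2268

2268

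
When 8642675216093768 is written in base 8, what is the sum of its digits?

8642675216093768 in base 8 is 365507364212411110.
Digit sum: 3+6+5+5+0+7+3+6+4+2+1+2+4+1+1+1+1+0 = 52.

52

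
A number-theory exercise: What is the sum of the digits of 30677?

3+0+6+7+7 = 23

23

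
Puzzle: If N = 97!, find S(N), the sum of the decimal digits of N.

648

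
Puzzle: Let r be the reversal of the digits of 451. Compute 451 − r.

297

Reverse of 451 is 154.
451 − 154 = 297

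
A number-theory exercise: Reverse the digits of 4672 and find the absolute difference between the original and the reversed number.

Reverse of 4672 is 2764.
|4672 − 2764| = 1908

1908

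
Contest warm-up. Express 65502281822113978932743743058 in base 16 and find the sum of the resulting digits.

203

65502281822113978932743743058 in base 16 is D3A637B4B6F5BBB9BCC9A652.
Digit sum: 13+3+10+6+3+7+11+4+11+6+15+5+11+11+11+9+11+12+12+9+10+6+5+2 = 203.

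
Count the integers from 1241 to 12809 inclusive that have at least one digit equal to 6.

3902

The integers in [1241, 12809] that have at least one digit equal to 6: 1246, 1256, 1260, 1261, 1262, 1263, …, 12796, 12806.
3902 qualify.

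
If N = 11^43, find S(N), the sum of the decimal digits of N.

11^43 = 602400691612421918536387328824478011400331731
Sum of its 45 digits: 164.

164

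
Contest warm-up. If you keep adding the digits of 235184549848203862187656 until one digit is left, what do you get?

7

2+3+5+1+8+4+5+4+9+8+4+8+2+0+3+8+6+2+1+8+7+6+5+6 = 115
1+1+5 = 7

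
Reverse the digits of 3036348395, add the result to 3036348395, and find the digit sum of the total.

70

Reversal of 3036348395 is 5938436303; 3036348395 + 5938436303 = 8974784698.
Digit sum of 8974784698: 8+9+7+4+7+8+4+6+9+8 = 70.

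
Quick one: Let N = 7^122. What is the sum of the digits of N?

7^122 = 12646224338478114526347973053245446797952865873528877847652749322870464818428554425917411639101337928049
Sum of its 104 digits: 490.

490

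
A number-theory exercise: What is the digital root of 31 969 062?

9

3+1+9+6+9+0+6+2 = 36
3+6 = 9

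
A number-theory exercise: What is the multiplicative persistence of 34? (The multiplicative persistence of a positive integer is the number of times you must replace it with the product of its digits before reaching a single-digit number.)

2

34 → 12 → 2 (2 steps)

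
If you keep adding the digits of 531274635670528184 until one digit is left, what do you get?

5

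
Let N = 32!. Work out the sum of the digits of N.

108

32! = 263130836933693530167218012160000000
Sum of its 36 digits: 108.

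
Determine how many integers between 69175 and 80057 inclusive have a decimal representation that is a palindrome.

110

The integers in [69175, 80057] that have a decimal representation that is a palindrome: 69196, 69296, 69396, 69496, 69596, 69696, …, 79997, 80008.
110 qualify.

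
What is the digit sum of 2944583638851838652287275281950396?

172

2+9+4+4+5+8+3+6+3+8+8+5+1+8+3+8+6+5+2+2+8+7+2+7+5+2+8+1+9+5+0+3+9+6 = 172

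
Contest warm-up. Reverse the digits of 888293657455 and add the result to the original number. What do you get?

Reverse of 888293657455 is 554756392888.
888293657455 + 554756392888 = 1443050050343

1443050050343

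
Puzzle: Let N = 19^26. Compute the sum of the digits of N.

163

19^26 = 1768453418076865701195582595329481
Sum of its 34 digits: 163.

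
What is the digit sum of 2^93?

125

2^93 = 9903520314283042199192993792
Sum of its 28 digits: 125.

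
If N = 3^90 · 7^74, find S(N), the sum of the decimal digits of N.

459

3^90 · 7^74 = 3007238590383472047467059228985046352904009751782352403083735669810558069017189384826536492326680346554201
Sum of its 106 digits: 459.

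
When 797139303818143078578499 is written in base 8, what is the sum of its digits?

797139303818143078578499 in base 8 is 250632010344530771174074503.
Digit sum: 2+5+0+6+3+2+0+1+0+3+4+4+5+3+0+7+7+1+1+7+4+0+7+4+5+0+3 = 84.

84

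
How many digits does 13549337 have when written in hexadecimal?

13549337 in base 16 is CEBF19, which has 6 digits.

6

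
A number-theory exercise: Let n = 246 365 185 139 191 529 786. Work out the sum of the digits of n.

2+4+6+3+6+5+1+8+5+1+3+9+1+9+1+5+2+9+7+8+6 = 101

101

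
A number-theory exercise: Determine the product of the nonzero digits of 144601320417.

1×4×4×6×1×3×2×4×1×7 = 16128

16128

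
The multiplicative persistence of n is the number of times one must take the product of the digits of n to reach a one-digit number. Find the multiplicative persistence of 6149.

6149 → 216 → 12 → 2 (3 steps)

3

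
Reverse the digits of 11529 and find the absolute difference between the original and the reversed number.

Reverse of 11529 is 92511.
|11529 − 92511| = 80982

80982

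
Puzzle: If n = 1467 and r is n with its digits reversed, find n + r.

9108

Reverse of 1467 is 7641.
1467 + 7641 = 9108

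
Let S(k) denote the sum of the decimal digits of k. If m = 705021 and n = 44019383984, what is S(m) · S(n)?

795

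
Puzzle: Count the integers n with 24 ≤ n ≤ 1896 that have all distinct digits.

The integers in [24, 1896] that have all distinct digits: 24, 25, 26, 27, 28, 29, …, 1895, 1896.
1164 qualify.

1164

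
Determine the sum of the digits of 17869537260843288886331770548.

1+7+8+6+9+5+3+7+2+6+0+8+4+3+2+8+8+8+8+6+3+3+1+7+7+0+5+4+8 = 147

147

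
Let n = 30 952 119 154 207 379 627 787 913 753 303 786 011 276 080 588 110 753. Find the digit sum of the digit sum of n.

First digit sum: 223.
2+2+3 = 7.

7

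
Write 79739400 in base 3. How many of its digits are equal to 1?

79739400 in base 3 is 12120001011220010.
The digit 1 appears 6 times.

6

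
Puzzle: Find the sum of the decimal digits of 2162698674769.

2+1+6+2+6+9+8+6+7+4+7+6+9 = 73

73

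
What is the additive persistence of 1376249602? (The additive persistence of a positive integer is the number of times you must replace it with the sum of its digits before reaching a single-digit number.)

1376249602 → 40 → 4 (2 steps)

2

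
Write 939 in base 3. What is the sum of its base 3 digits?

939 in base 3 is 1021210.
Digit sum: 1+0+2+1+2+1+0 = 7.

7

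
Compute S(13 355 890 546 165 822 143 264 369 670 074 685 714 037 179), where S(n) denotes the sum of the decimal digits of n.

193

1+3+3+5+5+8+9+0+5+4+6+1+6+5+8+2+2+1+4+3+2+6+4+3+6+9+6+7+0+0+7+4+6+8+5+7+1+4+0+3+7+1+7+9 = 193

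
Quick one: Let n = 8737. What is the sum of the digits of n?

25

8+7+3+7 = 25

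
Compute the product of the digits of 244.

32

2×4×4 = 32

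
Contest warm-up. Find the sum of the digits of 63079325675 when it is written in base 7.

35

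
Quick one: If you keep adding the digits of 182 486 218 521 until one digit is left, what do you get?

3

1+8+2+4+8+6+2+1+8+5+2+1 = 48
4+8 = 12
1+2 = 3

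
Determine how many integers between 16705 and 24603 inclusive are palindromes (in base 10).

The integers in [16705, 24603] that are palindromes (in base 10): 16761, 16861, 16961, 17071, 17171, 17271, …, 24442, 24542.
79 qualify.

79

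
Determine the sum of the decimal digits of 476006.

23

4+7+6+0+0+6 = 23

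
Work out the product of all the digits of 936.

9×3×6 = 162

162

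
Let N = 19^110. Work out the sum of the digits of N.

613

19^110 = 460146480715063771187367914458108200219928670232499710530187294007669063159955115005489578393907522018065803181899695914595263633284155035801
Sum of its 141 digits: 613.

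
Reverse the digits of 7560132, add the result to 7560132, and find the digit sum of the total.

Reversal of 7560132 is 2310657; 7560132 + 2310657 = 9870789.
Digit sum of 9870789: 9+8+7+0+7+8+9 = 48.

48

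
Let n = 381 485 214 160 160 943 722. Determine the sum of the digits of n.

77

3+8+1+4+8+5+2+1+4+1+6+0+1+6+0+9+4+3+7+2+2 = 77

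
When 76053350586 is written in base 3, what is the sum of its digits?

24

76053350586 in base 3 is 21021022021210111210110.
Digit sum: 2+1+0+2+1+0+2+2+0+2+1+2+1+0+1+1+1+2+1+0+1+1+0 = 24.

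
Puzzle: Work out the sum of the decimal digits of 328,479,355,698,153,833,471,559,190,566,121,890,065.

3+2+8+4+7+9+3+5+5+6+9+8+1+5+3+8+3+3+4+7+1+5+5+9+1+9+0+5+6+6+1+2+1+8+9+0+0+6+5 = 182

182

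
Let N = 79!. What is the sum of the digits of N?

441

79! = 894618213078297528685144171539831652069808216779571907213868063227837990693501860533361810841010176000000000000000000
Sum of its 117 digits: 441.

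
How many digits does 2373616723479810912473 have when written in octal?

24

2373616723479810912473 in base 8 is 401262144640554456330331, which has 24 digits.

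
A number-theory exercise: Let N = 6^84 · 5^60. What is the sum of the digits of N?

207

6^84 · 5^60 = 200865473281122439389662507620077670174184964096000000000000000000000000000000000000000000000000000000000000
Sum of its 108 digits: 207.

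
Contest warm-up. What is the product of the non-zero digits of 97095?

2835

9×7×9×5 = 2835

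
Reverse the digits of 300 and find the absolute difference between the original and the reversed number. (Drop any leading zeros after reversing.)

297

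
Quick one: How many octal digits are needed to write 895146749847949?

895146749847949 in base 8 is 31342063002764615, which has 17 digits.

17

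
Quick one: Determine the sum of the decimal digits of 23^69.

440

23^69 = 9103757593578437567350063530651961606674351707875801049359009935355516866292767865363891254263
Sum of its 94 digits: 440.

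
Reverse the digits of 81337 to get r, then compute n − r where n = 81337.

8019

Reverse of 81337 is 73318.
81337 − 73318 = 8019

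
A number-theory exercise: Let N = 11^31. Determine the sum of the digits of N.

11^31 = 191943424957750480504146841291811
Sum of its 33 digits: 137.

137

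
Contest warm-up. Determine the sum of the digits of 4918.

22

4+9+1+8 = 22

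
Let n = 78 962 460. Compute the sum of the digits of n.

42

7+8+9+6+2+4+6+0 = 42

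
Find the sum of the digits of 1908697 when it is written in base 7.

19

1908697 in base 7 is 22136500.
Digit sum: 2+2+1+3+6+5+0+0 = 19.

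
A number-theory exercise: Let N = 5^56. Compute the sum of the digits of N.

5^56 = 1387778780781445675529539585113525390625
Sum of its 40 digits: 196.

196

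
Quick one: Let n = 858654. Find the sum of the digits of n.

36

8+5+8+6+5+4 = 36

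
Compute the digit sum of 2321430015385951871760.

2+3+2+1+4+3+0+0+1+5+3+8+5+9+5+1+8+7+1+7+6+0 = 81

81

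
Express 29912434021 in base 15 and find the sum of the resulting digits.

57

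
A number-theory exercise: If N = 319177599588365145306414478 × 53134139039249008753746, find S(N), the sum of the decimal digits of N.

319177599588365145306414478 × 53134139039249008753746 = 16959226954741940813709603740048941112466511134588
Sum of its 50 digits: 213.

213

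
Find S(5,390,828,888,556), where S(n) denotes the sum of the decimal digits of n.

5+3+9+0+8+2+8+8+8+8+5+5+6 = 75

75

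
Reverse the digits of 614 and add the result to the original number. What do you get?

Reverse of 614 is 416.
614 + 416 = 1030

1030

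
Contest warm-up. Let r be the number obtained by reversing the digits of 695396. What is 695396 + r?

Reverse of 695396 is 693596.
695396 + 693596 = 1388992

1388992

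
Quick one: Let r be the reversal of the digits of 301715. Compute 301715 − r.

Reverse of 301715 is 517103.
301715 − 517103 = -215388

-215388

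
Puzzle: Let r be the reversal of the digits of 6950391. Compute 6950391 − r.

Reverse of 6950391 is 1930596.
6950391 − 1930596 = 5019795

5019795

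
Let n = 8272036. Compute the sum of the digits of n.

28

8+2+7+2+0+3+6 = 28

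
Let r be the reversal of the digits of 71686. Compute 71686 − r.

3069

Reverse of 71686 is 68617.
71686 − 68617 = 3069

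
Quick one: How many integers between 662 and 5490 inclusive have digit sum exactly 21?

The integers in [662, 5490] that have digit sum exactly 21: 669, 678, 687, 696, 759, 768, …, 5475, 5484.
245 qualify.

245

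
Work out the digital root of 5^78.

1

The digital root of n equals n mod 9 (or 9 when 9 | n), so we need 5^78 mod 9.
5^78 ≡ 1 (mod 9), so the digital root is 1.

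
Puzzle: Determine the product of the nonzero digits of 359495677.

3×5×9×4×9×5×6×7×7 = 7144200

7144200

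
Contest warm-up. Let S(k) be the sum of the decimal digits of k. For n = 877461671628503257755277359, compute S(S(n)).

First digit sum: 135.
1+3+5 = 9.

9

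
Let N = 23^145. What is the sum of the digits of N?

23^145 = 282186493234818581154142512979035159516921447709720108936071149480815335424979513318136832332969187708262504049073275450402213978406087355495426045106684346269876393343892972357615705324291746331543
Sum of its 198 digits: 860.

860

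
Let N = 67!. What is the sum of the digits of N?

369

67! = 36471110918188685288249859096605464427167635314049524593701628500267962436943872000000000000000
Sum of its 95 digits: 369.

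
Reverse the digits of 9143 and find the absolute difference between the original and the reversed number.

5724

Reverse of 9143 is 3419.
|9143 − 3419| = 5724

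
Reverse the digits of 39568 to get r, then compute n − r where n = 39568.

-47025

Reverse of 39568 is 86593.
39568 − 86593 = -47025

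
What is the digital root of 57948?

6

5+7+9+4+8 = 33
3+3 = 6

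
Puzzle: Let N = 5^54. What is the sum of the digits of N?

127

5^54 = 55511151231257827021181583404541015625
Sum of its 38 digits: 127.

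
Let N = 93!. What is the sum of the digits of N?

93! = 1156772507081641574759205162306240436214753229576413535186142281213246807121467315215203289516844845303838996289387078090752000000000000000000000
Sum of its 145 digits: 513.

513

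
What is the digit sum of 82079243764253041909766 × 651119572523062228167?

82079243764253041909766 × 651119572523062228167 = 53443402112796661677577437105881836917578922
Sum of its 44 digits: 207.

207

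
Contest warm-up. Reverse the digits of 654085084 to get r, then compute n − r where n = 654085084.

173504628

Reverse of 654085084 is 480580456.
654085084 − 480580456 = 173504628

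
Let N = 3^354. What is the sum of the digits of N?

3^354 = 7960203505214079922596627255169838497787047322828694156142117910690491617566742105220063689523875143398306807872117412260518969904597664896897486680228885639266332044169
Sum of its 169 digits: 792.

792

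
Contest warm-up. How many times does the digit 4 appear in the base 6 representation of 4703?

1

4703 in base 6 is 33435.
The digit 4 appears 1 time.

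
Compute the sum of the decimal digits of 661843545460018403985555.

105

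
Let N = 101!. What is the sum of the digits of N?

101! = 9425947759838359420851623124482936749562312794702543768327889353416977599316221476503087861591808346911623490003549599583369706302603264000000000000000000000000
Sum of its 160 digits: 639.

639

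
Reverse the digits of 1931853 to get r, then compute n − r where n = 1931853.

Reverse of 1931853 is 3581391.
1931853 − 3581391 = -1649538

-1649538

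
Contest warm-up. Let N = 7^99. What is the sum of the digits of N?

370

7^99 = 462068072803536855906378252728602401551029028414946485847699333055955922805275437143
Sum of its 84 digits: 370.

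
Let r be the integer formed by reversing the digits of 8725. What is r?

Reversing 8725 gives 5278.

5278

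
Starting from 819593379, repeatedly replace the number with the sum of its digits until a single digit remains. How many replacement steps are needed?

2

819593379 → 54 → 9 (2 steps)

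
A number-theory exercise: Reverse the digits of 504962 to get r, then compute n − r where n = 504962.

Reverse of 504962 is 269405.
504962 − 269405 = 235557

235557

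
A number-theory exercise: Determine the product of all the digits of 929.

162

9×2×9 = 162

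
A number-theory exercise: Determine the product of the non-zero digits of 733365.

5670

7×3×3×3×6×5 = 5670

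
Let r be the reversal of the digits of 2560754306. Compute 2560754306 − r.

-3473816346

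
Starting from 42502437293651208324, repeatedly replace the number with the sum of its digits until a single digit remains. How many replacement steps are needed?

2

42502437293651208324 → 72 → 9 (2 steps)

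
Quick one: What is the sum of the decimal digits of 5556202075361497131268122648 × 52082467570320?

171

5556202075361497131268122648 × 52082467570320 = 289380714404159855030035709871248324607360
Sum of its 42 digits: 171.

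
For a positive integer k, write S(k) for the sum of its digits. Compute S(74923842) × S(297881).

1365

S(74923842) = 7+4+9+2+3+8+4+2 = 39.
S(297881) = 2+9+7+8+8+1 = 35.
39 · 35 = 1365.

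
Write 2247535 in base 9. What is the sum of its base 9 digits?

2247535 in base 9 is 4205031.
Digit sum: 4+2+0+5+0+3+1 = 15.

15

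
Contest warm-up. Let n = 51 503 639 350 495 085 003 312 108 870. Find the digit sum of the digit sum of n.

5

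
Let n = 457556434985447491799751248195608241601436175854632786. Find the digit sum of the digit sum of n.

First digit sum: 264.
2+6+4 = 12.

12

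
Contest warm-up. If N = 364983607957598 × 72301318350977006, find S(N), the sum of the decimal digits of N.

163

364983607957598 × 72301318350977006 = 26388796031830477474199520991588
Sum of its 32 digits: 163.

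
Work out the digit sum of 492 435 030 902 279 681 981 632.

103

4+9+2+4+3+5+0+3+0+9+0+2+2+7+9+6+8+1+9+8+1+6+3+2 = 103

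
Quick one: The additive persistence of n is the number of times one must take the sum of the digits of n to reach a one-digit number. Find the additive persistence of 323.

1

323 → 8 (1 step)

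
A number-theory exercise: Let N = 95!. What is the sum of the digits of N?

95! = 10329978488239059262599702099394727095397746340117372869212250571234293987594703124871765375385424468563282236864226607350415360000000000000000000000
Sum of its 149 digits: 585.

585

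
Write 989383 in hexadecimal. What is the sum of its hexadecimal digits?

989383 in base 16 is F18C7.
Digit sum: 15+1+8+12+7 = 43.

43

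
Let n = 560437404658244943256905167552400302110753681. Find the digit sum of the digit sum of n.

10

First digit sum: 172.
1+7+2 = 10.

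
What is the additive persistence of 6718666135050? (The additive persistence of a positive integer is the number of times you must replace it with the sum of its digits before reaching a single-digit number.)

6718666135050 → 54 → 9 (2 steps)

2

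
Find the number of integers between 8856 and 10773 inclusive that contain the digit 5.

528

The integers in [8856, 10773] that contain the digit 5: 8856, 8857, 8858, 8859, 8865, 8875, …, 10759, 10765.
528 qualify.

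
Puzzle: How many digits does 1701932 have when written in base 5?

9

1701932 in base 5 is 413430212, which has 9 digits.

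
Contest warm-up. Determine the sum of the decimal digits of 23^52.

23^52 = 64542751082767918430897798773372060387158551764172664212787858136578721
Sum of its 71 digits: 346.

346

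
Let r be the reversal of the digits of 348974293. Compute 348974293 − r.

Reverse of 348974293 is 392479843.
348974293 − 392479843 = -43505550

-43505550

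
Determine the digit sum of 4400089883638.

4+4+0+0+0+8+9+8+8+3+6+3+8 = 61

61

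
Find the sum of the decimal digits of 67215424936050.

54

6+7+2+1+5+4+2+4+9+3+6+0+5+0 = 54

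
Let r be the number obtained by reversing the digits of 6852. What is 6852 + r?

9438

Reverse of 6852 is 2586.
6852 + 2586 = 9438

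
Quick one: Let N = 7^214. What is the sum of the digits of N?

7^214 = 7095460113584554950272448994377052632046607820230173074903715751922310085234662448275257879743672727814175291665096988787822093628562741123407103477052310011009714133879479108952849
Sum of its 181 digits: 781.

781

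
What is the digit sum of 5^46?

112

5^46 = 142108547152020037174224853515625
Sum of its 33 digits: 112.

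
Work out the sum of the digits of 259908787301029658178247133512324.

142

2+5+9+9+0+8+7+8+7+3+0+1+0+2+9+6+5+8+1+7+8+2+4+7+1+3+3+5+1+2+3+2+4 = 142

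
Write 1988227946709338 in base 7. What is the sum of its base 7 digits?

1988227946709338 in base 7 is 1135534504663442435.
Digit sum: 1+1+3+5+5+3+4+5+0+4+6+6+3+4+4+2+4+3+5 = 68.

68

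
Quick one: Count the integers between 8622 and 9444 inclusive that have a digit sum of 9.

1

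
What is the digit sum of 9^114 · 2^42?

9^114 · 2^42 = 26724272652947411362068888152005058241337121230799399346909157956118899962040122332667423186704667901629789711187987922944
Sum of its 122 digits: 558.

558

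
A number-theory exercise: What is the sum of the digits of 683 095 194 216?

6+8+3+0+9+5+1+9+4+2+1+6 = 54

54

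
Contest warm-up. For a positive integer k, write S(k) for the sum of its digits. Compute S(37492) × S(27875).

725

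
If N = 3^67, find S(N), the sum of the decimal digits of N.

3^67 = 92709463147897837085761925410587
Sum of its 32 digits: 162.

162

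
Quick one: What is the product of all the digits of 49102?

4×9×1×0×2 = 0

0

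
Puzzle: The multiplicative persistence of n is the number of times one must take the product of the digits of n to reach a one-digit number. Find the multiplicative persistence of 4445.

4445 → 320 → 0 (2 steps)

2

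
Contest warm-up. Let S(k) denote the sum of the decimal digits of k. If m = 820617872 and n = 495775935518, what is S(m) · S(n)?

2788

S(820617872) = 8+2+0+6+1+7+8+7+2 = 41.
S(495775935518) = 4+9+5+7+7+5+9+3+5+5+1+8 = 68.
41 · 68 = 2788.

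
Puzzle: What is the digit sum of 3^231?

531

3^231 = 164062694609488086547539746812648575659318856476507740436897453222447961474036515706307096943652603236842951947
Sum of its 111 digits: 531.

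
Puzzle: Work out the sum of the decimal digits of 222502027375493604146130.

2+2+2+5+0+2+0+2+7+3+7+5+4+9+3+6+0+4+1+4+6+1+3+0 = 78

78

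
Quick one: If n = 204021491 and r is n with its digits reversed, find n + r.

398141893

Reverse of 204021491 is 194120402.
204021491 + 194120402 = 398141893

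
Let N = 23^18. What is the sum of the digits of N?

23^18 = 3244150909895248285300369
Sum of its 25 digits: 109.

109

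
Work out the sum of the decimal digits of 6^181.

6^181 = 700448677171674471768320296748015289799620790294994890342678058393021141581697847509634684321770210237669320490424183000811594503668845510656
Sum of its 141 digits: 630.

630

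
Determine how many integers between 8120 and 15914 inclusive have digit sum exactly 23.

384

The integers in [8120, 15914] that have digit sum exactly 23: 8159, 8168, 8177, 8186, 8195, 8249, …, 15890, 15908.
384 qualify.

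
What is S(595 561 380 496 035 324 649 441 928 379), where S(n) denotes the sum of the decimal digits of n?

5+9+5+5+6+1+3+8+0+4+9+6+0+3+5+3+2+4+6+4+9+4+4+1+9+2+8+3+7+9 = 144

144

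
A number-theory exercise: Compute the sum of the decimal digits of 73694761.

43

7+3+6+9+4+7+6+1 = 43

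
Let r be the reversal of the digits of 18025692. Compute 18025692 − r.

-11626389

Reverse of 18025692 is 29652081.
18025692 − 29652081 = -11626389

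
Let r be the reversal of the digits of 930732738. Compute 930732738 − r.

Reverse of 930732738 is 837237039.
930732738 − 837237039 = 93495699

93495699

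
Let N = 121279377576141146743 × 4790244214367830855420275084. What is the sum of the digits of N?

204

121279377576141146743 × 4790244214367830855420275084 = 580957836756241769831651221207438592108270651412
Sum of its 48 digits: 204.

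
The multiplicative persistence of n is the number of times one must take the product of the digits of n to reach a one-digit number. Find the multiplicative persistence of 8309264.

1

8309264 → 0 (1 step)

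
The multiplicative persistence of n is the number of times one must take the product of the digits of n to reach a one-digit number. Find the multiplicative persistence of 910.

910 → 0 (1 step)

1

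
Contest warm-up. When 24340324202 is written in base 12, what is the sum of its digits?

51

24340324202 in base 12 is 4873637922.
Digit sum: 4+8+7+3+6+3+7+9+2+2 = 51.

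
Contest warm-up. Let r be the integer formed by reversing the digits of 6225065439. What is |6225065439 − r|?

3120539787

Reverse of 6225065439 is 9345605226.
|6225065439 − 9345605226| = 3120539787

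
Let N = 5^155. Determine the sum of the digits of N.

533

5^155 = 2189528850507526673318327473890493955125409284182055893370419193577798566696657189822872169315814971923828125
Sum of its 109 digits: 533.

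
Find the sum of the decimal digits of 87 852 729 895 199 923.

103

8+7+8+5+2+7+2+9+8+9+5+1+9+9+9+2+3 = 103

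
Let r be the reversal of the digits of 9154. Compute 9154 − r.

Reverse of 9154 is 4519.
9154 − 4519 = 4635

4635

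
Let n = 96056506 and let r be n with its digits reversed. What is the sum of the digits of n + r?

38

Reversal of 96056506 is 60565069; 96056506 + 60565069 = 156621575.
Digit sum of 156621575: 1+5+6+6+2+1+5+7+5 = 38.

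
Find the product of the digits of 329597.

17010

3×2×9×5×9×7 = 17010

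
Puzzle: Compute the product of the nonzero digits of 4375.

4×3×7×5 = 420

420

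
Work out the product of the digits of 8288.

1024

8×2×8×8 = 1024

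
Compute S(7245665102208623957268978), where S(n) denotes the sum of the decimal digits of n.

7+2+4+5+6+6+5+1+0+2+2+0+8+6+2+3+9+5+7+2+6+8+9+7+8 = 120

120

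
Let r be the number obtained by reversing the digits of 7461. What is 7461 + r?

Reverse of 7461 is 1647.
7461 + 1647 = 9108

9108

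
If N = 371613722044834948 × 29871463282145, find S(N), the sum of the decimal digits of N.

113

371613722044834948 × 29871463282145 = 11100645653203525096628880403460
Sum of its 32 digits: 113.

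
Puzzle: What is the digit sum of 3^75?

180

3^75 = 608266787713357709119683992618861307
Sum of its 36 digits: 180.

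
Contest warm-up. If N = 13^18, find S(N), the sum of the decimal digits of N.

13^18 = 112455406951957393129
Sum of its 21 digits: 91.

91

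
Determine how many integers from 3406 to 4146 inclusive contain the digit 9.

218

The integers in [3406, 4146] that contain the digit 9: 3409, 3419, 3429, 3439, 3449, 3459, …, 4129, 4139.
218 qualify.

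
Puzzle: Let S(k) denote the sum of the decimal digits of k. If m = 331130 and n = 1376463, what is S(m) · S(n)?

S(331130) = 3+3+1+1+3+0 = 11.
S(1376463) = 1+3+7+6+4+6+3 = 30.
11 · 30 = 330.

330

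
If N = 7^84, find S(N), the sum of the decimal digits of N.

307

7^84 = 97327453648743672783790144527749033795901408624680013074608083129650401
Sum of its 71 digits: 307.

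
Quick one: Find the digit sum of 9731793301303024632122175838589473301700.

9+7+3+1+7+9+3+3+0+1+3+0+3+0+2+4+6+3+2+1+2+2+1+7+5+8+3+8+5+8+9+4+7+3+3+0+1+7+0+0 = 150

150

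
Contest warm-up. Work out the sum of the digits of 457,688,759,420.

65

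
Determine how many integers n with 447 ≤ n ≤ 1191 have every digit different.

The integers in [447, 1191] that have every digit different: 450, 451, 452, 453, 456, 457, …, 1097, 1098.
456 qualify.

456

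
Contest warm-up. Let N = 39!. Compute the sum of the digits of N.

189

39! = 20397882081197443358640281739902897356800000000
Sum of its 47 digits: 189.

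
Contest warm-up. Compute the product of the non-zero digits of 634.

6×3×4 = 72

72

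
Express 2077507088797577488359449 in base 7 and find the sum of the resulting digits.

2077507088797577488359449 in base 7 is 43421000246315156615360254631.
Digit sum: 4+3+4+2+1+0+0+0+2+4+6+3+1+5+1+5+6+6+1+5+3+6+0+2+5+4+6+3+1 = 89.

89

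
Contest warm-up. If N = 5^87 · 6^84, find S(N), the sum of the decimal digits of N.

5^87 · 6^84 = 1496564397820252473575342503339630888210125000000000000000000000000000000000000000000000000000000000000000000000000000000000000
Sum of its 127 digits: 180.

180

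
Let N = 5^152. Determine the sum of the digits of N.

5^152 = 17516230804060213386546619791123951641003274273456447146963353548622388533573257518582977354526519775390625
Sum of its 107 digits: 466.

466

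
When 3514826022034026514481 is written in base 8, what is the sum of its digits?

79

3514826022034026514481 in base 8 is 575050023713061534744061.
Digit sum: 5+7+5+0+5+0+0+2+3+7+1+3+0+6+1+5+3+4+7+4+4+0+6+1 = 79.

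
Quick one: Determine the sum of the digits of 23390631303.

2+3+3+9+0+6+3+1+3+0+3 = 33

33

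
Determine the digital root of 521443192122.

5+2+1+4+4+3+1+9+2+1+2+2 = 36
3+6 = 9

9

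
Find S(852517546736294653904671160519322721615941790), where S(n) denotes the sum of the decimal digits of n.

196

8+5+2+5+1+7+5+4+6+7+3+6+2+9+4+6+5+3+9+0+4+6+7+1+1+6+0+5+1+9+3+2+2+7+2+1+6+1+5+9+4+1+7+9+0 = 196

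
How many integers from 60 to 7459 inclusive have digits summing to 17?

The integers in [60, 7459] that have digits summing to 17: 89, 98, 179, 188, 197, 269, …, 7442, 7451.
539 qualify.

539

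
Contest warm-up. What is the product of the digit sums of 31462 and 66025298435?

800

S(31462) = 3+1+4+6+2 = 16.
S(66025298435) = 6+6+0+2+5+2+9+8+4+3+5 = 50.
16 · 50 = 800.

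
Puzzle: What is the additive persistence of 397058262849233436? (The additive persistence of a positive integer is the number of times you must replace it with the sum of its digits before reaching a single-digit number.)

3

397058262849233436 → 84 → 12 → 3 (3 steps)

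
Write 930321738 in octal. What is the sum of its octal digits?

930321738 in base 8 is 6734712512.
Digit sum: 6+7+3+4+7+1+2+5+1+2 = 38.

38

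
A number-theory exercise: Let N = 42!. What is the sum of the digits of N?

42! = 1405006117752879898543142606244511569936384000000000
Sum of its 52 digits: 189.

189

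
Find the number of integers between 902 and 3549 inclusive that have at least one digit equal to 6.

661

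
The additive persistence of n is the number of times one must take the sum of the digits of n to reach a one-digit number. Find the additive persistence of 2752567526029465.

3

2752567526029465 → 73 → 10 → 1 (3 steps)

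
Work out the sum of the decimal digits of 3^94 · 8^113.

711

3^94 · 8^113 = 791710625717527203694199137597036665543901545207237452807908562527074718876727458613164899398639575724818401186470038827250587448938964046862876672
Sum of its 147 digits: 711.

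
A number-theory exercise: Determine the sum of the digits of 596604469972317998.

5+9+6+6+0+4+4+6+9+9+7+2+3+1+7+9+9+8 = 104

104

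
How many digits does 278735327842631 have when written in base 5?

278735327842631 in base 5 is 243013244422411431011, which has 21 digits.

21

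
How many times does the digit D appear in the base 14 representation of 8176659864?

1

8176659864 in base 14 is 577D32452.
The digit D appears 1 time.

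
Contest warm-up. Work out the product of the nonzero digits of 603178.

1008

6×3×1×7×8 = 1008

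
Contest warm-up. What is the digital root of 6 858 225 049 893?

6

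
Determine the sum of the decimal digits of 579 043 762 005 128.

59

5+7+9+0+4+3+7+6+2+0+0+5+1+2+8 = 59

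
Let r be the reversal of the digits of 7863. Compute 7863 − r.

4176

Reverse of 7863 is 3687.
7863 − 3687 = 4176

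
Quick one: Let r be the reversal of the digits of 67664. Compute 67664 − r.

20988

Reverse of 67664 is 46676.
67664 − 46676 = 20988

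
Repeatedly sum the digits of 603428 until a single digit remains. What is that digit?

6+0+3+4+2+8 = 23
2+3 = 5

5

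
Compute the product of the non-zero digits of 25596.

2×5×5×9×6 = 2700

2700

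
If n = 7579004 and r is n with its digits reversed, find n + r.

11588761

Reverse of 7579004 is 4009757.
7579004 + 4009757 = 11588761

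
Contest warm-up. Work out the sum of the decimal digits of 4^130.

4^130 = 1852673427797059126777135760139006525652319754650249024631321344126610074238976
Sum of its 79 digits: 328.

328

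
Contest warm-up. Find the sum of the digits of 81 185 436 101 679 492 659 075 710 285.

130

8+1+1+8+5+4+3+6+1+0+1+6+7+9+4+9+2+6+5+9+0+7+5+7+1+0+2+8+5 = 130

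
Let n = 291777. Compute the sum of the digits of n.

33

2+9+1+7+7+7 = 33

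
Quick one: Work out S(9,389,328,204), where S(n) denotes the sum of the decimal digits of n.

9+3+8+9+3+2+8+2+0+4 = 48

48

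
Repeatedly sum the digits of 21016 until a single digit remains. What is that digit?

1

2+1+0+1+6 = 10
1+0 = 1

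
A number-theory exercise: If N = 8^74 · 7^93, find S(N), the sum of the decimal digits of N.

631

8^74 · 7^93 = 26471390745727614862459795257348036642739052528059322093601359324573655695585043669053767918105712805106444761081303441006576488805083144916041728
Sum of its 146 digits: 631.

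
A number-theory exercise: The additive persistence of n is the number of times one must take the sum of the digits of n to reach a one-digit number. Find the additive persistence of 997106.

2

997106 → 32 → 5 (2 steps)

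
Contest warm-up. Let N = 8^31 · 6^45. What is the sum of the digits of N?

8^31 · 6^45 = 1029427732899554913083411801869892413162746469488416157956308992
Sum of its 64 digits: 306.

306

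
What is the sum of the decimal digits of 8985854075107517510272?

97

8+9+8+5+8+5+4+0+7+5+1+0+7+5+1+7+5+1+0+2+7+2 = 97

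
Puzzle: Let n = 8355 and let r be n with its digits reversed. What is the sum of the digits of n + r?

Reversal of 8355 is 5538; 8355 + 5538 = 13893.
Digit sum of 13893: 1+3+8+9+3 = 24.

24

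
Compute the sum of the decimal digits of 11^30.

145

11^30 = 17449402268886407318558803753801
Sum of its 32 digits: 145.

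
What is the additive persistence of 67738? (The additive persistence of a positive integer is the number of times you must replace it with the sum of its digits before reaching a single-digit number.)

2

67738 → 31 → 4 (2 steps)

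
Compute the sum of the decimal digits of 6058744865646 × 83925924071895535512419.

174

6058744865646 × 83925924071895535512419 = 508485761565193113552738275919457674
Sum of its 36 digits: 174.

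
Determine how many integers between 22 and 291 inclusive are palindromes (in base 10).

27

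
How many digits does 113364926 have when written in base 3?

113364926 in base 3 is 21220022112102222, which has 17 digits.

17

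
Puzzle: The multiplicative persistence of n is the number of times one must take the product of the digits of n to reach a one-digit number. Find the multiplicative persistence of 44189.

3

44189 → 1152 → 10 → 0 (3 steps)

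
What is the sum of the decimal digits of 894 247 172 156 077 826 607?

8+9+4+2+4+7+1+7+2+1+5+6+0+7+7+8+2+6+6+0+7 = 99

99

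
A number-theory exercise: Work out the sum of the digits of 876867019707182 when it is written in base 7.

876867019707182 in base 7 is 352461360116640440.
Digit sum: 3+5+2+4+6+1+3+6+0+1+1+6+6+4+0+4+4+0 = 56.

56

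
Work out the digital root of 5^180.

1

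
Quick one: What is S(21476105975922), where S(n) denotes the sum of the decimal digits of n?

60

2+1+4+7+6+1+0+5+9+7+5+9+2+2 = 60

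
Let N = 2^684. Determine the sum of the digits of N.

2^684 = 80263304161809898486953580976564463280492245526476651908848280381297792881730359224146523075524726123458602430056430323990164676669064390001339947061948865508349970567755807467524166227482951618519489314816
Sum of its 206 digits: 946.

946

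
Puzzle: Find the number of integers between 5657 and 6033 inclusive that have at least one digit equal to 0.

95

The integers in [5657, 6033] that have at least one digit equal to 0: 5660, 5670, 5680, 5690, 5700, 5701, …, 6032, 6033.
95 qualify.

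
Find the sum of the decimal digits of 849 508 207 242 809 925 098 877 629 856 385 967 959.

220

8+4+9+5+0+8+2+0+7+2+4+2+8+0+9+9+2+5+0+9+8+8+7+7+6+2+9+8+5+6+3+8+5+9+6+7+9+5+9 = 220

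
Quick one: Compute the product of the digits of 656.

180

6×5×6 = 180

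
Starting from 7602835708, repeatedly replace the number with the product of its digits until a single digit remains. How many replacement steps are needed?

1

7602835708 → 0 (1 step)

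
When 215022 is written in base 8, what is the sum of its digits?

31

215022 in base 8 is 643756.
Digit sum: 6+4+3+7+5+6 = 31.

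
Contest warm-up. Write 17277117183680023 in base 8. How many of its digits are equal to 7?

4

17277117183680023 in base 8 is 753027112036357027.
The digit 7 appears 4 times.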